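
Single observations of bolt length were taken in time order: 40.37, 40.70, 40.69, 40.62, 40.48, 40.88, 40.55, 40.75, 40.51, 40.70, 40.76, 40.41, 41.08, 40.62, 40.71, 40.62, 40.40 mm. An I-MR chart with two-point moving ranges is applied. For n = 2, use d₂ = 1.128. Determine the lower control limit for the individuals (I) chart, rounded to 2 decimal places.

40.00

X̄ = (40.37 + 40.70 + 40.69 + 40.62 + 40.48 + 40.88 + 40.55 + 40.75 + 40.51 + 40.70 + 40.76 + 40.41 + 41.08 + 40.62 + 40.71 + 40.62 + 40.40) / 17 = 40.6382
Moving ranges: 0.33, 0.01, 0.07, 0.14, 0.40, 0.33, 0.20, 0.24, 0.19, 0.06, 0.35, 0.67, 0.46, 0.09, 0.09, 0.22; M̄R̄ = 3.8500 / 16 = 0.2406
LCL = X̄ − 3·M̄R̄/d₂ = 40.6382 − 3 × 0.2406 / 1.128 = 39.9983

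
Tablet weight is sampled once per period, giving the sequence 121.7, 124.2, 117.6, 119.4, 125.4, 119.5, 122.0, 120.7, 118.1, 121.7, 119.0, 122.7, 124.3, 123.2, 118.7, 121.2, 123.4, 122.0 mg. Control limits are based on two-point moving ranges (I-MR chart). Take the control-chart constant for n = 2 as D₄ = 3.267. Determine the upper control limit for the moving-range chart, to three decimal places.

10.089

Moving ranges: 2.5, 6.6, 1.8, 6.0, 5.9, 2.5, 1.3, 2.6, 3.6, 2.7, 3.7, 1.6, 1.1, 4.5, 2.5, 2.2, 1.4; M̄R̄ = 52.5000 / 17 = 3.0882
UCL_MR = D₄·M̄R̄ = 3.267 × 3.0882 = 10.0893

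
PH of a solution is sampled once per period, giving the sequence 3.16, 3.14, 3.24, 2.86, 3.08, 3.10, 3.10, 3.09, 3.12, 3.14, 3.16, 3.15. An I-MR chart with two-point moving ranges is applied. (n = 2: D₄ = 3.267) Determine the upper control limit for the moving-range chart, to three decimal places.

Moving ranges: 0.02, 0.10, 0.38, 0.22, 0.02, 0.00, 0.01, 0.03, 0.02, 0.02, 0.01; M̄R̄ = 0.8300 / 11 = 0.0755
UCL_MR = D₄·M̄R̄ = 3.267 × 0.0755 = 0.2465

0.247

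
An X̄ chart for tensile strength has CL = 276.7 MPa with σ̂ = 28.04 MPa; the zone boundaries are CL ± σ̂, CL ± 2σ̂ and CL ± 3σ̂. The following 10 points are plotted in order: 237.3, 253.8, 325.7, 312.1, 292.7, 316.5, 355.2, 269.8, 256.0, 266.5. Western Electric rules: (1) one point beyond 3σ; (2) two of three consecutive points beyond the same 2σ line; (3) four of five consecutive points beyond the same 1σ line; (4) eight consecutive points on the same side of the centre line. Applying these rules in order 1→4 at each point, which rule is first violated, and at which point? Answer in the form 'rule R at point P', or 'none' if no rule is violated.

rule 3 at point 7

Zone of each point (C = within 1σ̂, B = 1σ̂–2σ̂, A = 2σ̂–3σ̂, * = beyond 3σ̂; sign = side of CL): 1:-B, 2:-C, 3:+B, 4:+B, 5:+C, 6:+B, 7:+A, 8:-C, 9:-C, 10:-C
Rule 3 (four of five consecutive points beyond the same 1σ limit) is satisfied at point 7.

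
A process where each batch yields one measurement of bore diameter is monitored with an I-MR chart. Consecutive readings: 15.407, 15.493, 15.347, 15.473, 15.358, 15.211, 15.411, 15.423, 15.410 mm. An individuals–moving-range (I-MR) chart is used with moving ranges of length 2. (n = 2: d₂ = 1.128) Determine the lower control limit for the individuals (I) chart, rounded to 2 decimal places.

X̄ = (15.407 + 15.493 + 15.347 + 15.473 + 15.358 + 15.211 + 15.411 + 15.423 + 15.410) / 9 = 15.3926
Moving ranges: 0.086, 0.146, 0.126, 0.115, 0.147, 0.200, 0.012, 0.013; M̄R̄ = 0.8450 / 8 = 0.1056
LCL = X̄ − 3·M̄R̄/d₂ = 15.3926 − 3 × 0.1056 / 1.128 = 15.1116

15.11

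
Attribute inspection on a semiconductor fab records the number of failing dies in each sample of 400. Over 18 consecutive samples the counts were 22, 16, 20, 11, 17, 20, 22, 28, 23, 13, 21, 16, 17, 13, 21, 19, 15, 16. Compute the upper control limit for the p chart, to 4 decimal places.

0.0772

p̄ = Σdᵢ / (k·n) = 330 / (18 × 400) = 0.04583
UCL = p̄ + 3·√(p̄(1−p̄)/n) = 0.04583 + 3 × √(0.04583×0.95417/400) = 0.04583 + 3 × 0.01046 = 0.07720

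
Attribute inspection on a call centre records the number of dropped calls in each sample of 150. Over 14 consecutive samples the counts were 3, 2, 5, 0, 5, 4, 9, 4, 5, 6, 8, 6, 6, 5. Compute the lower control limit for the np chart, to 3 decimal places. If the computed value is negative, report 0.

0.000

p̄ = Σdᵢ / (k·n) = 68 / (14 × 150) = 0.03238
LCL = np̄ − 3·√(np̄(1−p̄)) = 4.8571 − 3 × 2.1679 = -1.6466 → 0 (negative, so LCL = 0)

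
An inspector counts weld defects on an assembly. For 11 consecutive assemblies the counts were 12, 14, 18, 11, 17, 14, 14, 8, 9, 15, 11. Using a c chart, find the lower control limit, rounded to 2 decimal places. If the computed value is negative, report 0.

2.18

c̄ = (12 + 14 + 18 + 11 + 17 + 14 + 14 + 8 + 9 + 15 + 11) / 11 = 143 / 11 = 13.0000
LCL = c̄ − 3√c̄ = 13.0000 − 3 × 3.6056 = 2.1833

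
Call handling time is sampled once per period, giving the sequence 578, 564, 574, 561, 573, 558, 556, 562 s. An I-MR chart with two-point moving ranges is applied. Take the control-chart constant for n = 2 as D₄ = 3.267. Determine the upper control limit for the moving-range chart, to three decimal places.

Moving ranges: 14, 10, 13, 12, 15, 2, 6; M̄R̄ = 72.0000 / 7 = 10.2857
UCL_MR = D₄·M̄R̄ = 3.267 × 10.2857 = 33.6034

33.603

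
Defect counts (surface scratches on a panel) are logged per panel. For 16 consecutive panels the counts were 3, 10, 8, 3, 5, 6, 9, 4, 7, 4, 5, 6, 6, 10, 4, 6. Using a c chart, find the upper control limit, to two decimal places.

13.35

c̄ = (3 + 10 + 8 + 3 + 5 + 6 + 9 + 4 + 7 + 4 + 5 + 6 + 6 + 10 + 4 + 6) / 16 = 96 / 16 = 6.0000
UCL = c̄ + 3√c̄ = 6.0000 + 3 × √6.0000 = 6.0000 + 3 × 2.4495 = 13.3485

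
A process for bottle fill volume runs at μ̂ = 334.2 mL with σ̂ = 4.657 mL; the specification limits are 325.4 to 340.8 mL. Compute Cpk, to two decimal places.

Cpu = (USL − μ̂) / (3σ̂) = (340.8 − 334.2) / (3 × 4.657) = 0.4724; Cpl = (μ̂ − LSL) / (3σ̂) = (334.2 − 325.4) / (3 × 4.657) = 0.6299; Cpk = min(Cpu, Cpl) = 0.4724

0.47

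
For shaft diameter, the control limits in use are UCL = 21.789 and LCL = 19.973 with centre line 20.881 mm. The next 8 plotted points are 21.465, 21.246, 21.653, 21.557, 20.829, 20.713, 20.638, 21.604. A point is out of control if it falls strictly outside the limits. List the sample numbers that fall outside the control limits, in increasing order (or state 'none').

All 8 points lie within [19.973, 21.789].

none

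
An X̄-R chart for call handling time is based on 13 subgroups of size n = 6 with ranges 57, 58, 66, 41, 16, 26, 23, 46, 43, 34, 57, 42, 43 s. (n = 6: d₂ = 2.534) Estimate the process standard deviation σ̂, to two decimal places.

R̄ = (57 + 58 + 66 + 41 + 16 + 26 + 23 + 46 + 43 + 34 + 57 + 42 + 43) / 13 = 42.4615
σ̂ = R̄ / d₂ = 42.4615 / 2.534 = 16.7567

16.76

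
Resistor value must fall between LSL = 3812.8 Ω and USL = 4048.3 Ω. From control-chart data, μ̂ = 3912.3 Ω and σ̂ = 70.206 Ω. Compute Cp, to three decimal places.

0.559

Cp = (USL − LSL) / (6σ̂) = (4048.3 − 3812.8) / (6 × 70.206) = 235.5000 / 421.2360 = 0.5591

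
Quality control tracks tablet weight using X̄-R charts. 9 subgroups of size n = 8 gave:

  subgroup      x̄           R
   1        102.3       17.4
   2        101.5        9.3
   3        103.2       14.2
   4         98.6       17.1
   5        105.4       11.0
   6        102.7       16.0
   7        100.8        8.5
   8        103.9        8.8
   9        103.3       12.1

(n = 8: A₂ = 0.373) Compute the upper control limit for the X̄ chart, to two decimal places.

X̄̄ = (102.3 + 101.5 + 103.2 + 98.6 + 105.4 + 102.7 + 100.8 + 103.9 + 103.3) / 9 = 921.7000 / 9 = 102.4111
R̄ = (17.4 + 9.3 + 14.2 + 17.1 + 11.0 + 16.0 + 8.5 + 8.8 + 12.1) / 9 = 114.4000 / 9 = 12.7111
UCL = X̄̄ + A₂·R̄ = 102.4111 + 0.373 × 12.7111 = 107.1524

107.15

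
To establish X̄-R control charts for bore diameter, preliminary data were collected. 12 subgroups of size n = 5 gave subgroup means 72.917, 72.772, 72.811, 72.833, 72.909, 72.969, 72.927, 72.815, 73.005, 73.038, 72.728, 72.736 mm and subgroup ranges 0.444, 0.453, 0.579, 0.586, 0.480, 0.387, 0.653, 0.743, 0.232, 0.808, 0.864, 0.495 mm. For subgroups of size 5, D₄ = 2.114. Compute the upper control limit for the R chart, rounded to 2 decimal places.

R̄ = (0.444 + 0.453 + 0.579 + 0.586 + 0.480 + 0.387 + 0.653 + 0.743 + 0.232 + 0.808 + 0.864 + 0.495) / 12 = 6.7240 / 12 = 0.5603
UCL_R = D₄·R̄ = 2.114 × 0.5603 = 1.1845

1.18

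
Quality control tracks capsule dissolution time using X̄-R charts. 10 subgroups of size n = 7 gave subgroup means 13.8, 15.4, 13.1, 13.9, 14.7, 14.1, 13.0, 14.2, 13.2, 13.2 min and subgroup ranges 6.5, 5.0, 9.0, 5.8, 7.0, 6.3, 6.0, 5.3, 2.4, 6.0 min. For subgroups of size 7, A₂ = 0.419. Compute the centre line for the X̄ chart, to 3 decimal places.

X̄̄ = (13.8 + 15.4 + 13.1 + 13.9 + 14.7 + 14.1 + 13.0 + 14.2 + 13.2 + 13.2) / 10 = 138.6000 / 10 = 13.8600
CL = X̄̄ = 13.8600

13.860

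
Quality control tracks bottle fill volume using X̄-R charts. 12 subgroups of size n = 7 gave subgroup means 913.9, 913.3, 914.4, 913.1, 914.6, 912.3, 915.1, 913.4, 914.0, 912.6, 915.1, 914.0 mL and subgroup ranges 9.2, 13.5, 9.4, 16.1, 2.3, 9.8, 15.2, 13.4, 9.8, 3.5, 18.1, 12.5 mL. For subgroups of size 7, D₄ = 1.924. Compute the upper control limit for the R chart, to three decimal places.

21.292

R̄ = (9.2 + 13.5 + 9.4 + 16.1 + 2.3 + 9.8 + 15.2 + 13.4 + 9.8 + 3.5 + 18.1 + 12.5) / 12 = 132.8000 / 12 = 11.0667
UCL_R = D₄·R̄ = 1.924 × 11.0667 = 21.2923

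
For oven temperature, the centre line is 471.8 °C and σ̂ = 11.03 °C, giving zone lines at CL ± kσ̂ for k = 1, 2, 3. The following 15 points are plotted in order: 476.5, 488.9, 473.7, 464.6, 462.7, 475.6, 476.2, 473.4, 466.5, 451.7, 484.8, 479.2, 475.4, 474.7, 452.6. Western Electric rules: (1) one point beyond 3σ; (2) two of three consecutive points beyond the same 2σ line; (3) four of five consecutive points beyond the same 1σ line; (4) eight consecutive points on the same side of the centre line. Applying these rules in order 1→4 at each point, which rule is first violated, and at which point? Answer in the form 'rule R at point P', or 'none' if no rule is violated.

Zone of each point (C = within 1σ̂, B = 1σ̂–2σ̂, A = 2σ̂–3σ̂, * = beyond 3σ̂; sign = side of CL): 1:+C, 2:+B, 3:+C, 4:-C, 5:-C, 6:+C, 7:+C, 8:+C, 9:-C, 10:-B, 11:+B, 12:+C, 13:+C, 14:+C, 15:-B
No rule fires across all 15 points.

none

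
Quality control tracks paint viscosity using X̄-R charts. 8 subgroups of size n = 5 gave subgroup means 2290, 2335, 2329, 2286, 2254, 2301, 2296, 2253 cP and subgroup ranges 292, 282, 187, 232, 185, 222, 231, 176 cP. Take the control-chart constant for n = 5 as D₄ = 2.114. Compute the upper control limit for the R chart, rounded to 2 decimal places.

R̄ = (292 + 282 + 187 + 232 + 185 + 222 + 231 + 176) / 8 = 1807.0000 / 8 = 225.8750
UCL_R = D₄·R̄ = 2.114 × 225.8750 = 477.4997

477.50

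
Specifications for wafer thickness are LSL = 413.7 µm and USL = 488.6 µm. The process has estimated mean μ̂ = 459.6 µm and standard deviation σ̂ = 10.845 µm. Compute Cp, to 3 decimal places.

1.151

Cp = (USL − LSL) / (6σ̂) = (488.6 − 413.7) / (6 × 10.845) = 74.9000 / 65.0700 = 1.1511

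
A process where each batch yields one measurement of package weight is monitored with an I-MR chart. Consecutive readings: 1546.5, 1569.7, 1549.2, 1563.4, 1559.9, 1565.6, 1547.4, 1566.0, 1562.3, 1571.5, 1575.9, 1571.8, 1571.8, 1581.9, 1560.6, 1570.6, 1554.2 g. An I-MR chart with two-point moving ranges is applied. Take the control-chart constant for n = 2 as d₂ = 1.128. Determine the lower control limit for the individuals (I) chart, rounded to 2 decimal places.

1533.58

X̄ = (1546.5 + 1569.7 + 1549.2 + 1563.4 + 1559.9 + 1565.6 + 1547.4 + 1566.0 + 1562.3 + 1571.5 + 1575.9 + 1571.8 + 1571.8 + 1581.9 + 1560.6 + 1570.6 + 1554.2) / 17 = 1564.0176
Moving ranges: 23.2, 20.5, 14.2, 3.5, 5.7, 18.2, 18.6, 3.7, 9.2, 4.4, 4.1, 0.0, 10.1, 21.3, 10.0, 16.4; M̄R̄ = 183.1000 / 16 = 11.4437
LCL = X̄ − 3·M̄R̄/d₂ = 1564.0176 − 3 × 11.4437 / 1.128 = 1533.5821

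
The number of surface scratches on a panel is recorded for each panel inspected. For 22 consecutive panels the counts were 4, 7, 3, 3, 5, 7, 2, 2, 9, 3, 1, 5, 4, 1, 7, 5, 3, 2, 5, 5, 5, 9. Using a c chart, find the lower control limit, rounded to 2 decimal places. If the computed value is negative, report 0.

0.00

c̄ = (4 + 7 + 3 + 3 + 5 + 7 + 2 + 2 + 9 + 3 + 1 + 5 + 4 + 1 + 7 + 5 + 3 + 2 + 5 + 5 + 5 + 9) / 22 = 97 / 22 = 4.4091
LCL = c̄ − 3√c̄ = 4.4091 − 3 × 2.0998 = -1.8903 → 0 (cannot be negative)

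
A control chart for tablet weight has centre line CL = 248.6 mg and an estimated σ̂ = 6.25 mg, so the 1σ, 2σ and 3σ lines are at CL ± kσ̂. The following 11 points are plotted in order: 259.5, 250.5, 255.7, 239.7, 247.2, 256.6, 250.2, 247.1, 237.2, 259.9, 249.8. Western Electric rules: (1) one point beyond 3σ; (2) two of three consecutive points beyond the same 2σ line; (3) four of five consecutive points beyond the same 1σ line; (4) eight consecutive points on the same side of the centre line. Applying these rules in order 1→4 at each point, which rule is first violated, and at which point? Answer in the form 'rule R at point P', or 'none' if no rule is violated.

Zone of each point (C = within 1σ̂, B = 1σ̂–2σ̂, A = 2σ̂–3σ̂, * = beyond 3σ̂; sign = side of CL): 1:+B, 2:+C, 3:+B, 4:-B, 5:-C, 6:+B, 7:+C, 8:-C, 9:-B, 10:+B, 11:+C
No rule fires across all 11 points.

none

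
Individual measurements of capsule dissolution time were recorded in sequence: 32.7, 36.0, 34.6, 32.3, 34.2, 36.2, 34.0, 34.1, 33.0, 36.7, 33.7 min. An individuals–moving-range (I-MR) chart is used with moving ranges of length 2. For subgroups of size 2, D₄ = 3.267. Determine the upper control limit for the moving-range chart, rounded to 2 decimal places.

Moving ranges: 3.3, 1.4, 2.3, 1.9, 2.0, 2.2, 0.1, 1.1, 3.7, 3.0; M̄R̄ = 21.0000 / 10 = 2.1000
UCL_MR = D₄·M̄R̄ = 3.267 × 2.1000 = 6.8607

6.86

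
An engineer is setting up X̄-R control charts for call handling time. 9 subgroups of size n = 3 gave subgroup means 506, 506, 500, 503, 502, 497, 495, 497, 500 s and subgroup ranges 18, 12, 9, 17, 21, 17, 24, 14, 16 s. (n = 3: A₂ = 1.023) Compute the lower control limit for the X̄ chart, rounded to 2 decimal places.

X̄̄ = (506 + 506 + 500 + 503 + 502 + 497 + 495 + 497 + 500) / 9 = 4506.0000 / 9 = 500.6667
R̄ = (18 + 12 + 9 + 17 + 21 + 17 + 24 + 14 + 16) / 9 = 148.0000 / 9 = 16.4444
LCL = X̄̄ − A₂·R̄ = 500.6667 − 1.023 × 16.4444 = 483.8440

483.84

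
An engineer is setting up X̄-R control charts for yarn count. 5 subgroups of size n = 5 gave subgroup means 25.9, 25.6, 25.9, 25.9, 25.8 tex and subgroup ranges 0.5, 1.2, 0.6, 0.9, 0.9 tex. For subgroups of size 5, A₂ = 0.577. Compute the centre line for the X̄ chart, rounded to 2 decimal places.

25.82

X̄̄ = (25.9 + 25.6 + 25.9 + 25.9 + 25.8) / 5 = 129.1000 / 5 = 25.8200
CL = X̄̄ = 25.8200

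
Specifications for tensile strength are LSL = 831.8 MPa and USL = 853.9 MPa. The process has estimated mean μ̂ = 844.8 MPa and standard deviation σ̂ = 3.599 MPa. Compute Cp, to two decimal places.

1.02

Cp = (USL − LSL) / (6σ̂) = (853.9 − 831.8) / (6 × 3.599) = 22.1000 / 21.5940 = 1.0234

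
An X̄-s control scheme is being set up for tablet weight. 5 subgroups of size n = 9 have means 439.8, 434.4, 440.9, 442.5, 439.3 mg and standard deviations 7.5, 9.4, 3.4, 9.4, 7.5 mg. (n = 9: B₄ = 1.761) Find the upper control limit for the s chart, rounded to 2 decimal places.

s̄ = (7.5 + 9.4 + 3.4 + 9.4 + 7.5) / 5 = 7.4400
UCL_s = B₄·s̄ = 1.761 × 7.4400 = 13.1018

13.10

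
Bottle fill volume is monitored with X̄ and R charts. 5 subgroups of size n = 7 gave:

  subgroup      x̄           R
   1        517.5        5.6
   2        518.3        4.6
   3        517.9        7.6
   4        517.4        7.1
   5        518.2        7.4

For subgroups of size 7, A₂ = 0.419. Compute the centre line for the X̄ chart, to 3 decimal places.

X̄̄ = (517.5 + 518.3 + 517.9 + 517.4 + 518.2) / 5 = 2589.3000 / 5 = 517.8600
CL = X̄̄ = 517.8600

517.860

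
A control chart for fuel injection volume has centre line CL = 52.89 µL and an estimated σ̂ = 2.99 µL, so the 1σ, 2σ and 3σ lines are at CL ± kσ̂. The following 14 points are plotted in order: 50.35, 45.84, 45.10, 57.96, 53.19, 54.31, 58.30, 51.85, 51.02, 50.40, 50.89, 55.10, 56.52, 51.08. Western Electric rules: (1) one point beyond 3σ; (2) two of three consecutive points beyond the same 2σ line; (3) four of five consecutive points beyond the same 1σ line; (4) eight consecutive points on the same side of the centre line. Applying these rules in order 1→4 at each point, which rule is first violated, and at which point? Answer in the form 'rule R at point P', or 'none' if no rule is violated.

rule 2 at point 3

Zone of each point (C = within 1σ̂, B = 1σ̂–2σ̂, A = 2σ̂–3σ̂, * = beyond 3σ̂; sign = side of CL): 1:-C, 2:-A, 3:-A, 4:+B, 5:+C, 6:+C, 7:+B, 8:-C, 9:-C, 10:-C, 11:-C, 12:+C, 13:+B, 14:-C
Rule 2 (two of three consecutive points beyond the same 2σ limit) is satisfied at point 3.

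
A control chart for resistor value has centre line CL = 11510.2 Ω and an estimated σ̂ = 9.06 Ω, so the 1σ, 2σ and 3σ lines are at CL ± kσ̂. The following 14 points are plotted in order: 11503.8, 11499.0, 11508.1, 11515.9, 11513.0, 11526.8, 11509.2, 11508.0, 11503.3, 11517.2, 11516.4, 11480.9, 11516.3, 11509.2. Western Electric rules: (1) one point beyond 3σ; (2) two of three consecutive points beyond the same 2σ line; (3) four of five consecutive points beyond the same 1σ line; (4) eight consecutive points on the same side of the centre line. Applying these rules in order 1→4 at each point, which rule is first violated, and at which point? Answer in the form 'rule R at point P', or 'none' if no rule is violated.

Zone of each point (C = within 1σ̂, B = 1σ̂–2σ̂, A = 2σ̂–3σ̂, * = beyond 3σ̂; sign = side of CL): 1:-C, 2:-B, 3:-C, 4:+C, 5:+C, 6:+B, 7:-C, 8:-C, 9:-C, 10:+C, 11:+C, 12:-*, 13:+C, 14:-C
Rule 1 (one point beyond the 3σ limits) is satisfied at point 12.

rule 1 at point 12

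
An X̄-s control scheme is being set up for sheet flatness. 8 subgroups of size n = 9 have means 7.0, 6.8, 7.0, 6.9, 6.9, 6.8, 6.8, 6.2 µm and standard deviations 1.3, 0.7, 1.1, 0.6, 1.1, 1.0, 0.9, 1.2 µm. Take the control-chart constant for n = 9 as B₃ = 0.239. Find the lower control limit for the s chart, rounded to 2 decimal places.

s̄ = (1.3 + 0.7 + 1.1 + 0.6 + 1.1 + 1.0 + 0.9 + 1.2) / 8 = 0.9875
LCL_s = B₃·s̄ = 0.239 × 0.9875 = 0.2360

0.24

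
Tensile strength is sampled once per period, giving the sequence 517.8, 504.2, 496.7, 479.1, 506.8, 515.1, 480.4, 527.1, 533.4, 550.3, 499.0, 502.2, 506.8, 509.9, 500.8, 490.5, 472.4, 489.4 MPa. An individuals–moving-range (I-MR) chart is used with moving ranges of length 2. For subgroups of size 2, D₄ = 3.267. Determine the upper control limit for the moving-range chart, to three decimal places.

Moving ranges: 13.6, 7.5, 17.6, 27.7, 8.3, 34.7, 46.7, 6.3, 16.9, 51.3, 3.2, 4.6, 3.1, 9.1, 10.3, 18.1, 17.0; M̄R̄ = 296.0000 / 17 = 17.4118
UCL_MR = D₄·M̄R̄ = 3.267 × 17.4118 = 56.8842

56.884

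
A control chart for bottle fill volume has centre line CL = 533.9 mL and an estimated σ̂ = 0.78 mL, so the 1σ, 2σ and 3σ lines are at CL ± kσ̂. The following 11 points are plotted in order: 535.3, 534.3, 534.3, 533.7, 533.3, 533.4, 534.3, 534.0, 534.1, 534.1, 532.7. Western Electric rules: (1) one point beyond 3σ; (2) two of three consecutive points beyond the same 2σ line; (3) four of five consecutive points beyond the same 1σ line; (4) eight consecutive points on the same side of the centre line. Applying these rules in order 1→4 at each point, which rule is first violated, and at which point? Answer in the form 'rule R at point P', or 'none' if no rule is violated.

none

Zone of each point (C = within 1σ̂, B = 1σ̂–2σ̂, A = 2σ̂–3σ̂, * = beyond 3σ̂; sign = side of CL): 1:+B, 2:+C, 3:+C, 4:-C, 5:-C, 6:-C, 7:+C, 8:+C, 9:+C, 10:+C, 11:-B
No rule fires across all 11 points.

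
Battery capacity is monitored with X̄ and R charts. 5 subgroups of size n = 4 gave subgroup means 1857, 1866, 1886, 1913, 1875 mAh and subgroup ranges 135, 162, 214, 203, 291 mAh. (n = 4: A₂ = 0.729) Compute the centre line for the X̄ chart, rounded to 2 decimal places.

X̄̄ = (1857 + 1866 + 1886 + 1913 + 1875) / 5 = 9397.0000 / 5 = 1879.4000
CL = X̄̄ = 1879.4000

1879.40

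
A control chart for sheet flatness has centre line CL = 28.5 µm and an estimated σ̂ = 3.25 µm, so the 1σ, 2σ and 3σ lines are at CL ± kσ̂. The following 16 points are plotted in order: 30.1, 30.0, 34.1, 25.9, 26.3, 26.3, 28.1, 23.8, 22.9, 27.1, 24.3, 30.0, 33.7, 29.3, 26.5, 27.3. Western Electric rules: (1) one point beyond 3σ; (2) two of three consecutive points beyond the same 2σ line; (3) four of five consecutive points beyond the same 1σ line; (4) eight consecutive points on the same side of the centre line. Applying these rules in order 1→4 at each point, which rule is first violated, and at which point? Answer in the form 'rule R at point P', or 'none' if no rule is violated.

Zone of each point (C = within 1σ̂, B = 1σ̂–2σ̂, A = 2σ̂–3σ̂, * = beyond 3σ̂; sign = side of CL): 1:+C, 2:+C, 3:+B, 4:-C, 5:-C, 6:-C, 7:-C, 8:-B, 9:-B, 10:-C, 11:-B, 12:+C, 13:+B, 14:+C, 15:-C, 16:-C
Rule 4 (eight consecutive points on the same side of the centre line) is satisfied at point 11.

rule 4 at point 11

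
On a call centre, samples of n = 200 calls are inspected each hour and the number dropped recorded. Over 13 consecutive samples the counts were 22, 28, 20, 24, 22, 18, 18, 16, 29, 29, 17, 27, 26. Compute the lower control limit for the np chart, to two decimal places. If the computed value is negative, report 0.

p̄ = Σdᵢ / (k·n) = 296 / (13 × 200) = 0.11385
LCL = np̄ − 3·√(np̄(1−p̄)) = 22.7692 − 3 × 4.4919 = 9.2936

9.29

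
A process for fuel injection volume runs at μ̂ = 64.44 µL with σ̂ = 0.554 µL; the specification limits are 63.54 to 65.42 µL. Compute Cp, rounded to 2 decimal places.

0.57

Cp = (USL − LSL) / (6σ̂) = (65.42 − 63.54) / (6 × 0.554) = 1.8800 / 3.3240 = 0.5656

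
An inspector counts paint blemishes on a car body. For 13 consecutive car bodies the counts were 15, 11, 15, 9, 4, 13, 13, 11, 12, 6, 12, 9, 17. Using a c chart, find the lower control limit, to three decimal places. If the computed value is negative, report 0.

1.220

c̄ = (15 + 11 + 15 + 9 + 4 + 13 + 13 + 11 + 12 + 6 + 12 + 9 + 17) / 13 = 147 / 13 = 11.3077
LCL = c̄ − 3√c̄ = 11.3077 − 3 × 3.3627 = 1.2196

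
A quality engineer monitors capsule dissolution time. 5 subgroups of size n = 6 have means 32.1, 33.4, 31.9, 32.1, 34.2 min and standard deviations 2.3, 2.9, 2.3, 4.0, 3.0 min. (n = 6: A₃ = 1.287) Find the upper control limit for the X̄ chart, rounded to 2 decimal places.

36.47

X̄̄ = (32.1 + 33.4 + 31.9 + 32.1 + 34.2) / 5 = 32.7400
s̄ = (2.3 + 2.9 + 2.3 + 4.0 + 3.0) / 5 = 2.9000
UCL = X̄̄ + A₃·s̄ = 32.7400 + 1.287 × 2.9000 = 36.4723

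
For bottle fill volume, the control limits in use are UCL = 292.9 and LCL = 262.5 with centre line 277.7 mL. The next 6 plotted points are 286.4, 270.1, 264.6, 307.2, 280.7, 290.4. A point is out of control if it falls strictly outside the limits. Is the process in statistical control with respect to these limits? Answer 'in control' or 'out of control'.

Compare each point to [262.5, 292.9]: sample 4 = 307.2 > UCL.

out of control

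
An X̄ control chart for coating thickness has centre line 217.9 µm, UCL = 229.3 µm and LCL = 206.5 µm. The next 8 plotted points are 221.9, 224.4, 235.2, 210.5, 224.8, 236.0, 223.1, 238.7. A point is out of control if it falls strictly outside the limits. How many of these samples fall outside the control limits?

Compare each point to [206.5, 229.3]: sample 3 = 235.2 > UCL; sample 6 = 236.0 > UCL; sample 8 = 238.7 > UCL.

3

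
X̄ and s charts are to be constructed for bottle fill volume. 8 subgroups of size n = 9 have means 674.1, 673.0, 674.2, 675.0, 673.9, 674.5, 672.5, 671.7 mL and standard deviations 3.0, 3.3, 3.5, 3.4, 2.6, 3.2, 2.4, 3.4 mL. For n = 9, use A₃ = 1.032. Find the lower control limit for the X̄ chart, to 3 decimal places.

670.413

X̄̄ = (674.1 + 673.0 + 674.2 + 675.0 + 673.9 + 674.5 + 672.5 + 671.7) / 8 = 673.6125
s̄ = (3.0 + 3.3 + 3.5 + 3.4 + 2.6 + 3.2 + 2.4 + 3.4) / 8 = 3.1000
LCL = X̄̄ − A₃·s̄ = 673.6125 − 1.032 × 3.1000 = 670.4133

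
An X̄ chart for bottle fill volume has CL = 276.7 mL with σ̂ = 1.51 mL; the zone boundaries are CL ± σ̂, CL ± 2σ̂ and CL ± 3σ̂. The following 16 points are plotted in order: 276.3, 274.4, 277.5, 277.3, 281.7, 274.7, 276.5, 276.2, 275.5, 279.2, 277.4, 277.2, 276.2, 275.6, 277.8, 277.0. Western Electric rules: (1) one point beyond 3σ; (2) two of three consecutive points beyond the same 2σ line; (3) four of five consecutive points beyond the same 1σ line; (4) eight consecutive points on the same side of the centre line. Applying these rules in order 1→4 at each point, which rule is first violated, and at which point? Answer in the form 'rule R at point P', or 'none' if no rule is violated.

rule 1 at point 5

Zone of each point (C = within 1σ̂, B = 1σ̂–2σ̂, A = 2σ̂–3σ̂, * = beyond 3σ̂; sign = side of CL): 1:-C, 2:-B, 3:+C, 4:+C, 5:+*, 6:-B, 7:-C, 8:-C, 9:-C, 10:+B, 11:+C, 12:+C, 13:-C, 14:-C, 15:+C, 16:+C
Rule 1 (one point beyond the 3σ limits) is satisfied at point 5.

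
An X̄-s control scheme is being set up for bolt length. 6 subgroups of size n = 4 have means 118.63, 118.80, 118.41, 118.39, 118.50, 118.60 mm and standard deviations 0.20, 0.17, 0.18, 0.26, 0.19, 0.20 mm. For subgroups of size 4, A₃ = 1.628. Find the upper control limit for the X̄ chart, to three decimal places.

118.881

X̄̄ = (118.63 + 118.80 + 118.41 + 118.39 + 118.50 + 118.60) / 6 = 118.5550
s̄ = (0.20 + 0.17 + 0.18 + 0.26 + 0.19 + 0.20) / 6 = 0.2000
UCL = X̄̄ + A₃·s̄ = 118.5550 + 1.628 × 0.2000 = 118.8806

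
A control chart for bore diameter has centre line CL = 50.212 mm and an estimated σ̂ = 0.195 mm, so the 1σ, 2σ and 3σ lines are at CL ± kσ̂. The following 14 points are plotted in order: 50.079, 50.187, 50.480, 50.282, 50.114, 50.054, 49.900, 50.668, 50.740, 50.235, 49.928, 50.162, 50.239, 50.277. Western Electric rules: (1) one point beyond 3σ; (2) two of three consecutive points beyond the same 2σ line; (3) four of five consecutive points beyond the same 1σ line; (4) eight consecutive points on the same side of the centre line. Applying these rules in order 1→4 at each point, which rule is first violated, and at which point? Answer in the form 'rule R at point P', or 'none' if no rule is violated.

Zone of each point (C = within 1σ̂, B = 1σ̂–2σ̂, A = 2σ̂–3σ̂, * = beyond 3σ̂; sign = side of CL): 1:-C, 2:-C, 3:+B, 4:+C, 5:-C, 6:-C, 7:-B, 8:+A, 9:+A, 10:+C, 11:-B, 12:-C, 13:+C, 14:+C
Rule 2 (two of three consecutive points beyond the same 2σ limit) is satisfied at point 9.

rule 2 at point 9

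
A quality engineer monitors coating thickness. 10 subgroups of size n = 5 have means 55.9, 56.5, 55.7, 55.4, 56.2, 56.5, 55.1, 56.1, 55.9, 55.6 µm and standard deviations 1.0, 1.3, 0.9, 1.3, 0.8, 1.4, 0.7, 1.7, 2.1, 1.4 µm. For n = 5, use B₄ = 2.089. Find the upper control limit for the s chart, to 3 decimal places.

2.632

s̄ = (1.0 + 1.3 + 0.9 + 1.3 + 0.8 + 1.4 + 0.7 + 1.7 + 2.1 + 1.4) / 10 = 1.2600
UCL_s = B₄·s̄ = 2.089 × 1.2600 = 2.6321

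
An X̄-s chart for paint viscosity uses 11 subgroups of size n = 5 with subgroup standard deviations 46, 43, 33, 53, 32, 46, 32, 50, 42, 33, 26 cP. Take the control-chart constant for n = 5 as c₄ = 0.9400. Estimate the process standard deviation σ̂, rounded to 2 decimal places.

42.17

s̄ = (46 + 43 + 33 + 53 + 32 + 46 + 32 + 50 + 42 + 33 + 26) / 11 = 39.6364
σ̂ = s̄ / c₄ = 39.6364 / 0.9400 = 42.1663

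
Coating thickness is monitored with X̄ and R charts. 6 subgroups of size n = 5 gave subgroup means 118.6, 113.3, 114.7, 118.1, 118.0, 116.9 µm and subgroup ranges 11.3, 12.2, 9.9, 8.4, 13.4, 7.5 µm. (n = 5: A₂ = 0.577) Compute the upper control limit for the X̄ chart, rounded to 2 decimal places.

122.63

X̄̄ = (118.6 + 113.3 + 114.7 + 118.1 + 118.0 + 116.9) / 6 = 699.6000 / 6 = 116.6000
R̄ = (11.3 + 12.2 + 9.9 + 8.4 + 13.4 + 7.5) / 6 = 62.7000 / 6 = 10.4500
UCL = X̄̄ + A₂·R̄ = 116.6000 + 0.577 × 10.4500 = 122.6297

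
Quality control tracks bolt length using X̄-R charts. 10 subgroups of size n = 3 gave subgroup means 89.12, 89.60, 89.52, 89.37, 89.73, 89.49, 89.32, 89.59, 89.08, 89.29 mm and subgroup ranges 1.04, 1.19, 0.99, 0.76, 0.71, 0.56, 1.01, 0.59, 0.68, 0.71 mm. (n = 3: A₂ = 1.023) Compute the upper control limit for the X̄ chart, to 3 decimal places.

90.254

X̄̄ = (89.12 + 89.60 + 89.52 + 89.37 + 89.73 + 89.49 + 89.32 + 89.59 + 89.08 + 89.29) / 10 = 894.1100 / 10 = 89.4110
R̄ = (1.04 + 1.19 + 0.99 + 0.76 + 0.71 + 0.56 + 1.01 + 0.59 + 0.68 + 0.71) / 10 = 8.2400 / 10 = 0.8240
UCL = X̄̄ + A₂·R̄ = 89.4110 + 1.023 × 0.8240 = 90.2540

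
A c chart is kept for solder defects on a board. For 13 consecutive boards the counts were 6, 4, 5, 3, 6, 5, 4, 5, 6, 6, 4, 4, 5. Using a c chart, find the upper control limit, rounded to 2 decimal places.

c̄ = (6 + 4 + 5 + 3 + 6 + 5 + 4 + 5 + 6 + 6 + 4 + 4 + 5) / 13 = 63 / 13 = 4.8462
UCL = c̄ + 3√c̄ = 4.8462 + 3 × √4.8462 = 4.8462 + 3 × 2.2014 = 11.4503

11.45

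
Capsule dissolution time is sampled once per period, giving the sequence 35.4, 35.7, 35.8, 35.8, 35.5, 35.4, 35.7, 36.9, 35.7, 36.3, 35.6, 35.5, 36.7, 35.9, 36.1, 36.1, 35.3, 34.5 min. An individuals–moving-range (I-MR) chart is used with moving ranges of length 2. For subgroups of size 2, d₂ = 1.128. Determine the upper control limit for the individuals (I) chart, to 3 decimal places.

X̄ = (35.4 + 35.7 + 35.8 + 35.8 + 35.5 + 35.4 + 35.7 + 36.9 + 35.7 + 36.3 + 35.6 + 35.5 + 36.7 + 35.9 + 36.1 + 36.1 + 35.3 + 34.5) / 18 = 35.7722
Moving ranges: 0.3, 0.1, 0.0, 0.3, 0.1, 0.3, 1.2, 1.2, 0.6, 0.7, 0.1, 1.2, 0.8, 0.2, 0.0, 0.8, 0.8; M̄R̄ = 8.7000 / 17 = 0.5118
UCL = X̄ + 3·M̄R̄/d₂ = 35.7722 + 3 × 0.5118 / 1.128 = 37.1333

37.133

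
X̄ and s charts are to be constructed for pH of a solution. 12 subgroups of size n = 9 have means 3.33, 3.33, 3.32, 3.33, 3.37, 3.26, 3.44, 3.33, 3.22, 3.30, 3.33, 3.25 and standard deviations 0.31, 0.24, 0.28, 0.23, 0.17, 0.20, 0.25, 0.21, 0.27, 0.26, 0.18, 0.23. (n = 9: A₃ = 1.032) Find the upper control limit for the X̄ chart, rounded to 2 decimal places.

X̄̄ = (3.33 + 3.33 + 3.32 + 3.33 + 3.37 + 3.26 + 3.44 + 3.33 + 3.22 + 3.30 + 3.33 + 3.25) / 12 = 3.3175
s̄ = (0.31 + 0.24 + 0.28 + 0.23 + 0.17 + 0.20 + 0.25 + 0.21 + 0.27 + 0.26 + 0.18 + 0.23) / 12 = 0.2358
UCL = X̄̄ + A₃·s̄ = 3.3175 + 1.032 × 0.2358 = 3.5609

3.56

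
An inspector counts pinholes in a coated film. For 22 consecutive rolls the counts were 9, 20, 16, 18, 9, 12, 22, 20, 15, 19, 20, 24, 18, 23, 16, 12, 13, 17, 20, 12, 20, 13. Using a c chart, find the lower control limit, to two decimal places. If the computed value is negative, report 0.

4.46

c̄ = (9 + 20 + 16 + 18 + 9 + 12 + 22 + 20 + 15 + 19 + 20 + 24 + 18 + 23 + 16 + 12 + 13 + 17 + 20 + 12 + 20 + 13) / 22 = 368 / 22 = 16.7273
LCL = c̄ − 3√c̄ = 16.7273 − 3 × 4.0899 = 4.4576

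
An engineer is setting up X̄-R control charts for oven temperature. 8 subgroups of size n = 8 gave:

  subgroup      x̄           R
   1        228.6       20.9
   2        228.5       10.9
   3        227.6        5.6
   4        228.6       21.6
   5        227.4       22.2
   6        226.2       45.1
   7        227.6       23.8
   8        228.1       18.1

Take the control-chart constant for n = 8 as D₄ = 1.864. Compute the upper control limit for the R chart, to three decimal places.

39.191

R̄ = (20.9 + 10.9 + 5.6 + 21.6 + 22.2 + 45.1 + 23.8 + 18.1) / 8 = 168.2000 / 8 = 21.0250
UCL_R = D₄·R̄ = 1.864 × 21.0250 = 39.1906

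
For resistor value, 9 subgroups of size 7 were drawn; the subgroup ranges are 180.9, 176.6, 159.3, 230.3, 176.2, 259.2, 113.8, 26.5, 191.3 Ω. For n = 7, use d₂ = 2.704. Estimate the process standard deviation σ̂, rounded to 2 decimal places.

R̄ = (180.9 + 176.6 + 159.3 + 230.3 + 176.2 + 259.2 + 113.8 + 26.5 + 191.3) / 9 = 168.2333
σ̂ = R̄ / d₂ = 168.2333 / 2.704 = 62.2165

62.22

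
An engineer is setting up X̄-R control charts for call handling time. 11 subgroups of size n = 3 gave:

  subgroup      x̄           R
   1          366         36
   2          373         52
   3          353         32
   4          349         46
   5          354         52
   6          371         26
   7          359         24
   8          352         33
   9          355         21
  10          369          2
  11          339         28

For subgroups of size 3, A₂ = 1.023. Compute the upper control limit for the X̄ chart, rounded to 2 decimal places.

390.92

X̄̄ = (366 + 373 + 353 + 349 + 354 + 371 + 359 + 352 + 355 + 369 + 339) / 11 = 3940.0000 / 11 = 358.1818
R̄ = (36 + 52 + 32 + 46 + 52 + 26 + 24 + 33 + 21 + 2 + 28) / 11 = 352.0000 / 11 = 32.0000
UCL = X̄̄ + A₂·R̄ = 358.1818 + 1.023 × 32.0000 = 390.9178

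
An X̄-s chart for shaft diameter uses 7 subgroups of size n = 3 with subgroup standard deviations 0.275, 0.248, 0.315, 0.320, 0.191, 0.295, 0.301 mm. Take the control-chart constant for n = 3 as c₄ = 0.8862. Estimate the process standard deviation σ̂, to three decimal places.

0.314

s̄ = (0.275 + 0.248 + 0.315 + 0.320 + 0.191 + 0.295 + 0.301) / 7 = 0.2779
σ̂ = s̄ / c₄ = 0.2779 / 0.8862 = 0.3135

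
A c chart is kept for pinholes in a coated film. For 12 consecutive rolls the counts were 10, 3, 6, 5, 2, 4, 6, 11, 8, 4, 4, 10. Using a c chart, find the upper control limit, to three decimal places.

13.483

c̄ = (10 + 3 + 6 + 5 + 2 + 4 + 6 + 11 + 8 + 4 + 4 + 10) / 12 = 73 / 12 = 6.0833
UCL = c̄ + 3√c̄ = 6.0833 + 3 × √6.0833 = 6.0833 + 3 × 2.4664 = 13.4827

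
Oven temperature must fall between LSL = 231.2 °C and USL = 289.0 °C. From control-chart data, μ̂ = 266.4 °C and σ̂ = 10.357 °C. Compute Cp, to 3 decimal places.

Cp = (USL − LSL) / (6σ̂) = (289.0 − 231.2) / (6 × 10.357) = 57.8000 / 62.1420 = 0.9301

0.930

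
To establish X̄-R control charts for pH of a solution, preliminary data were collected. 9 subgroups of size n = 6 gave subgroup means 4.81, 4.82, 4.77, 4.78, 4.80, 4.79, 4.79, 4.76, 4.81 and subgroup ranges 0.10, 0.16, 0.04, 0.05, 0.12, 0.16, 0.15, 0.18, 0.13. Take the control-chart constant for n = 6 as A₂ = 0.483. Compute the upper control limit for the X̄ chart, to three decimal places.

X̄̄ = (4.81 + 4.82 + 4.77 + 4.78 + 4.80 + 4.79 + 4.79 + 4.76 + 4.81) / 9 = 43.1300 / 9 = 4.7922
R̄ = (0.10 + 0.16 + 0.04 + 0.05 + 0.12 + 0.16 + 0.15 + 0.18 + 0.13) / 9 = 1.0900 / 9 = 0.1211
UCL = X̄̄ + A₂·R̄ = 4.7922 + 0.483 × 0.1211 = 4.8507

4.851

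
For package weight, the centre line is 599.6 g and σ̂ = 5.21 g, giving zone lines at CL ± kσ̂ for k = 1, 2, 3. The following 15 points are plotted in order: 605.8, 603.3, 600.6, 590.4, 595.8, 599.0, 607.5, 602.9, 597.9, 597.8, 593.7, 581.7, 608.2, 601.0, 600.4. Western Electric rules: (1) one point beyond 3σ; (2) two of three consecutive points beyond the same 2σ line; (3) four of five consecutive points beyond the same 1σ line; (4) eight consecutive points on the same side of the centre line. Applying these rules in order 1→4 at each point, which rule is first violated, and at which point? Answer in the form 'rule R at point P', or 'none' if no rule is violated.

rule 1 at point 12

Zone of each point (C = within 1σ̂, B = 1σ̂–2σ̂, A = 2σ̂–3σ̂, * = beyond 3σ̂; sign = side of CL): 1:+B, 2:+C, 3:+C, 4:-B, 5:-C, 6:-C, 7:+B, 8:+C, 9:-C, 10:-C, 11:-B, 12:-*, 13:+B, 14:+C, 15:+C
Rule 1 (one point beyond the 3σ limits) is satisfied at point 12.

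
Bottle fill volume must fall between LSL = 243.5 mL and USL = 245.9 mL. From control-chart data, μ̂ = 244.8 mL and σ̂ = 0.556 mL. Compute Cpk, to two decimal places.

0.66

Cpu = (USL − μ̂) / (3σ̂) = (245.9 − 244.8) / (3 × 0.556) = 0.6595; Cpl = (μ̂ − LSL) / (3σ̂) = (244.8 − 243.5) / (3 × 0.556) = 0.7794; Cpk = min(Cpu, Cpl) = 0.6595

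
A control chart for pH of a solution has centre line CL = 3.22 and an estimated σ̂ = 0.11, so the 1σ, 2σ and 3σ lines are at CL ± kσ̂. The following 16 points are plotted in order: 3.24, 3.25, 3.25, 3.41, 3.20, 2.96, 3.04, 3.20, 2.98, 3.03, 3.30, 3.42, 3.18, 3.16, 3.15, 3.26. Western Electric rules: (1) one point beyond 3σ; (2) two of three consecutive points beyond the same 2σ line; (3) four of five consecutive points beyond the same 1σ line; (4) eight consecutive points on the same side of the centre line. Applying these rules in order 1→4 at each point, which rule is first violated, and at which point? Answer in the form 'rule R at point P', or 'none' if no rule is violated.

Zone of each point (C = within 1σ̂, B = 1σ̂–2σ̂, A = 2σ̂–3σ̂, * = beyond 3σ̂; sign = side of CL): 1:+C, 2:+C, 3:+C, 4:+B, 5:-C, 6:-A, 7:-B, 8:-C, 9:-A, 10:-B, 11:+C, 12:+B, 13:-C, 14:-C, 15:-C, 16:+C
Rule 3 (four of five consecutive points beyond the same 1σ limit) is satisfied at point 10.

rule 3 at point 10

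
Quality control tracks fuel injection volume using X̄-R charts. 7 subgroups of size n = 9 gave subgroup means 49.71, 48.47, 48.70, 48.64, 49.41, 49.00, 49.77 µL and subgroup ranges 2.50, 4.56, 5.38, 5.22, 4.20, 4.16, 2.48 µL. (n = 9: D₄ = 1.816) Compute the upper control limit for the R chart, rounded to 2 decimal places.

R̄ = (2.50 + 4.56 + 5.38 + 5.22 + 4.20 + 4.16 + 2.48) / 7 = 28.5000 / 7 = 4.0714
UCL_R = D₄·R̄ = 1.816 × 4.0714 = 7.3937

7.39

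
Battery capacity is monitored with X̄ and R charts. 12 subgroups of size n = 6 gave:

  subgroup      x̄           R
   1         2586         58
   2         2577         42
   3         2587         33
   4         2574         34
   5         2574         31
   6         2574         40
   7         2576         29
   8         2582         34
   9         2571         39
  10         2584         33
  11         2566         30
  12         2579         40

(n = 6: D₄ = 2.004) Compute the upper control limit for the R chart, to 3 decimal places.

R̄ = (58 + 42 + 33 + 34 + 31 + 40 + 29 + 34 + 39 + 33 + 30 + 40) / 12 = 443.0000 / 12 = 36.9167
UCL_R = D₄·R̄ = 2.004 × 36.9167 = 73.9810

73.981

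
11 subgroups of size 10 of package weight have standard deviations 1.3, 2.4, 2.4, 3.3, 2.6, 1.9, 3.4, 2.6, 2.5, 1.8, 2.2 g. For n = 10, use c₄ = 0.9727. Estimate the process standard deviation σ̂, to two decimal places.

s̄ = (1.3 + 2.4 + 2.4 + 3.3 + 2.6 + 1.9 + 3.4 + 2.6 + 2.5 + 1.8 + 2.2) / 11 = 2.4000
σ̂ = s̄ / c₄ = 2.4000 / 0.9727 = 2.4674

2.47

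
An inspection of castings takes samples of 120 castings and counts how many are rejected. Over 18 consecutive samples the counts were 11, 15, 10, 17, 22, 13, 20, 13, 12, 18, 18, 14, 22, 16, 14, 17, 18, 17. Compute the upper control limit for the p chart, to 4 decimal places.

0.2258

p̄ = Σdᵢ / (k·n) = 287 / (18 × 120) = 0.13287
UCL = p̄ + 3·√(p̄(1−p̄)/n) = 0.13287 + 3 × √(0.13287×0.86713/120) = 0.13287 + 3 × 0.03099 = 0.22583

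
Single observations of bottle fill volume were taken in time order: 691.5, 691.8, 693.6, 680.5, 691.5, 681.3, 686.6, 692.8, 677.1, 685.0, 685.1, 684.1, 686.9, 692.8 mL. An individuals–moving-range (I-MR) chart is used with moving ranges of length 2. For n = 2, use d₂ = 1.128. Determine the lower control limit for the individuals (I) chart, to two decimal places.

670.55

X̄ = (691.5 + 691.8 + 693.6 + 680.5 + 691.5 + 681.3 + 686.6 + 692.8 + 677.1 + 685.0 + 685.1 + 684.1 + 686.9 + 692.8) / 14 = 687.1857
Moving ranges: 0.3, 1.8, 13.1, 11.0, 10.2, 5.3, 6.2, 15.7, 7.9, 0.1, 1.0, 2.8, 5.9; M̄R̄ = 81.3000 / 13 = 6.2538
LCL = X̄ − 3·M̄R̄/d₂ = 687.1857 − 3 × 6.2538 / 1.128 = 670.5531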